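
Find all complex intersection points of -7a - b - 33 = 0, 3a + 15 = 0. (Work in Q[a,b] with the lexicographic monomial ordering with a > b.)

{(-5, 2)}

Compute a lex Gröbner basis by Buchberger's algorithm.
f_1 = -7a - b - 33, LT = a.
f_2 = 3a + 15, LT = a.

S(f_1,f_2): lcm = a. S = 1/7b - 2/7.
  leading term b: no divisor's leading term divides it; move 1/7b to the remainder.
  leading term 1: no divisor's leading term divides it; move -2/7 to the remainder.
  remainder 1/7b - 2/7 ≠ 0; add h_3 = 1/7b - 2/7 to the basis.

The other S-polynomials (S(f_1,h_3), S(f_2,h_3)) all reduce to 0 modulo the current basis, so we have a Gröbner basis.
Inter-reduce: drop elements whose leading term is divisible by another's, tail-reduce, and make monic.
Reduced Gröbner basis: {a + 5, b - 2}.

The lex basis is triangular: the last element involves only b. Solving b - 2 = 0 gives b ∈ {2}; substituting each value into the earlier elements determines the remaining variables.
  b = 2: the earlier basis element becomes a + 5 = 0, giving a = -5 — point (-5, 2).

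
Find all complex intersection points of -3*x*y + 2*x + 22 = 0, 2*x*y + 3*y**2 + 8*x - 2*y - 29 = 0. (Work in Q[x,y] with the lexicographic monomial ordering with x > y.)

Compute a lex Gröbner basis by Buchberger's algorithm.
f_1 = -3*x*y + 2*x + 22, LT = x*y.
f_2 = 2*x*y + 8*x + 3*y**2 - 2*y - 29, LT = x*y.

S(f_1,f_2): lcm = x*y. S = -14/3*x - 3/2*y**2 + y + 43/6.
  leading term x: no divisor's leading term divides it; move -14/3*x to the remainder.
  leading term y**2: no divisor's leading term divides it; move -3/2*y**2 to the remainder.
  leading term y: no divisor's leading term divides it; move y to the remainder.
  leading term 1: no divisor's leading term divides it; move 43/6 to the remainder.
  remainder -14/3*x - 3/2*y**2 + y + 43/6 ≠ 0; add h_3 = -14/3*x - 3/2*y**2 + y + 43/6 to the basis.

S(f_1,h_3): lcm = x*y. S = -2/3*x - 9/28*y**3 + 3/14*y**2 + 43/28*y - 22/3.
  leading term x: subtract (1/7)·h_3 from -2/3*x - 9/28*y**3 + 3/14*y**2 + 43/28*y - 22/3 → -9/28*y**3 + 3/7*y**2 + 39/28*y - 117/14
  leading term y**3: no divisor's leading term divides it; move -9/28*y**3 to the remainder.
  leading term y**2: no divisor's leading term divides it; move 3/7*y**2 to the remainder.
  leading term y: no divisor's leading term divides it; move 39/28*y to the remainder.
  leading term 1: no divisor's leading term divides it; move -117/14 to the remainder.
  remainder -9/28*y**3 + 3/7*y**2 + 39/28*y - 117/14 ≠ 0; add h_4 = -9/28*y**3 + 3/7*y**2 + 39/28*y - 117/14 to the basis.

The other S-polynomials (S(f_2,h_3), S(f_1,h_4), S(f_2,h_4), S(h_3,h_4)) all reduce to 0 modulo the current basis, so we have a Gröbner basis.
Inter-reduce: drop elements whose leading term is divisible by another's, tail-reduce, and make monic.
Reduced Gröbner basis: {x + 9/28*y**2 - 3/14*y - 43/28, y**3 - 4/3*y**2 - 13/3*y + 26}.

The lex basis is triangular: the last element involves only y. Solving y**3 - 4/3*y**2 - 13/3*y + 26 = 0 gives y ∈ {-3, 13/6 - sqrt(143)*I/6, 13/6 + sqrt(143)*I/6}; substituting each value into the earlier elements determines the remaining variables.
  y = -3: the earlier basis element becomes x + 2 = 0, giving x = -2 — point (-2, -3).
  y = 13/6 - sqrt(143)*I/6: the earlier basis element becomes x - 99/56 - 11*sqrt(143)*I/56 = 0, giving x = 99/56 + 11*sqrt(143)*I/56 — point (99/56 + 11*sqrt(143)*I/56, 13/6 - sqrt(143)*I/6).
  y = 13/6 + sqrt(143)*I/6: the earlier basis element becomes x - 99/56 + 11*sqrt(143)*I/56 = 0, giving x = 99/56 - 11*sqrt(143)*I/56 — point (99/56 - 11*sqrt(143)*I/56, 13/6 + sqrt(143)*I/6).
Check: every point annihilates each of the original generators.

{(-2, -3), (99/56 + 11*sqrt(143)*I/56, 13/6 - sqrt(143)*I/6), (99/56 - 11*sqrt(143)*I/56, 13/6 + sqrt(143)*I/6)}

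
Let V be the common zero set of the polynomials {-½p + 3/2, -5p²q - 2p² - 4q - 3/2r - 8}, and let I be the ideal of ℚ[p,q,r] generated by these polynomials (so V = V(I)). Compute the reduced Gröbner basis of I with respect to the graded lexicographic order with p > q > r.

G = {p - 3, q + 3/98r + 26/49}

f_1 = -½p + 3/2, LT = p.
f_2 = -5p²q - 2p² - 4q - 3/2r - 8, LT = p²q.

S(f_1,f_2): lcm = p²q. S = -⅖p² - 3pq - ⅘q - 3/10r - 8/5.
  leading term p²: subtract (⅘p)·f_1 from -⅖p² - 3pq - ⅘q - 3/10r - 8/5 → -3pq - 6/5p - ⅘q - 3/10r - 8/5
  leading term pq: subtract (6q)·f_1 from -3pq - 6/5p - ⅘q - 3/10r - 8/5 → -6/5p - 49/5q - 3/10r - 8/5
  leading term p: subtract (12/5)·f_1 from -6/5p - 49/5q - 3/10r - 8/5 → -49/5q - 3/10r - 26/5
  leading term q: no divisor's leading term divides it; move -49/5q to the remainder.
  leading term r: no divisor's leading term divides it; move -3/10r to the remainder.
  leading term 1: no divisor's leading term divides it; move -26/5 to the remainder.
  remainder -49/5q - 3/10r - 26/5 ≠ 0; add g_3 = -49/5q - 3/10r - 26/5 to the basis.

S(f_1,g_3): leading monomials are coprime, so the S-polynomial reduces to 0 (Buchberger's first criterion).
S(f_2,g_3): lcm = p²q. S = -3/98p²r - 32/245p² + ⅘q + 3/10r + 8/5.
  leading term p²r: subtract (3/49pr)·f_1 from -3/98p²r - 32/245p² + ⅘q + 3/10r + 8/5 → -32/245p² - 9/98pr + ⅘q + 3/10r + 8/5
  leading term p²: subtract (64/245p)·f_1 from -32/245p² - 9/98pr + ⅘q + 3/10r + 8/5 → -9/98pr - 96/245p + ⅘q + 3/10r + 8/5
  leading term pr: subtract (9/49r)·f_1 from -9/98pr - 96/245p + ⅘q + 3/10r + 8/5 → -96/245p + ⅘q + 6/245r + 8/5
  leading term p: subtract (192/245)·f_1 from -96/245p + ⅘q + 6/245r + 8/5 → ⅘q + 6/245r + 104/245
  leading term q: subtract (-4/49)·g_3 from ⅘q + 6/245r + 104/245 → 0
  remainder 0.

Every S-polynomial of the final basis reduces to 0, so we have a Gröbner basis.
Inter-reduce: drop elements whose leading term is divisible by another's, tail-reduce, and make monic.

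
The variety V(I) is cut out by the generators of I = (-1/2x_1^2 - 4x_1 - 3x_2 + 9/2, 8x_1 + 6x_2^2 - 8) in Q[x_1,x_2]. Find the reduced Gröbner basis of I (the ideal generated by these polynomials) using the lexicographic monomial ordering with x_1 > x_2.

f_1 = -1/2x_1^2 - 4x_1 - 3x_2 + 9/2, LT = x_1^2.
f_2 = 8x_1 + 6x_2^2 - 8, LT = x_1.

S(f_1,f_2): lcm = x_1^2. S = -3/4x_1x_2^2 + 9x_1 + 6x_2 - 9.
  leading term x_1x_2^2: subtract (-3/32x_2^2)·f_2 from -3/4x_1x_2^2 + 9x_1 + 6x_2 - 9 → 9x_1 + 9/16x_2^4 - 3/4x_2^2 + 6x_2 - 9
  leading term x_1: subtract (9/8)·f_2 from 9x_1 + 9/16x_2^4 - 3/4x_2^2 + 6x_2 - 9 → 9/16x_2^4 - 15/2x_2^2 + 6x_2
  leading term x_2^4: no divisor's leading term divides it; move 9/16x_2^4 to the remainder.
  leading term x_2^2: no divisor's leading term divides it; move -15/2x_2^2 to the remainder.
  leading term x_2: no divisor's leading term divides it; move 6x_2 to the remainder.
  remainder 9/16x_2^4 - 15/2x_2^2 + 6x_2 ≠ 0; add g_3 = 9/16x_2^4 - 15/2x_2^2 + 6x_2 to the basis.

The other S-polynomials (S(f_1,g_3), S(f_2,g_3)) all reduce to 0 modulo the current basis, so we have a Gröbner basis.
Inter-reduce: drop elements whose leading term is divisible by another's, tail-reduce, and make monic.

G = {x_1 + 3/4x_2^2 - 1, x_2^4 - 40/3x_2^2 + 32/3x_2}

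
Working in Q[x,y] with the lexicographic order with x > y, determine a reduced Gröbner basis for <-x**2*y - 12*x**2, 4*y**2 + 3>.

G = {x**2, y**2 + 3/4}

f_1 = -x**2*y - 12*x**2, LT = x**2*y.
f_2 = 4*y**2 + 3, LT = y**2.

S(f_1,f_2): lcm = x**2*y**2. S = 12*x**2*y - 3/4*x**2.
  leading term x**2*y: subtract (-12)·f_1 from 12*x**2*y - 3/4*x**2 → -579/4*x**2
  leading term x**2: no divisor's leading term divides it; move -579/4*x**2 to the remainder.
  remainder -579/4*x**2 ≠ 0; add g_3 = -579/4*x**2 to the basis.

The other S-polynomials (S(f_1,g_3), S(f_2,g_3)) all reduce to 0 modulo the current basis, so we have a Gröbner basis.
Inter-reduce: drop elements whose leading term is divisible by another's, tail-reduce, and make monic.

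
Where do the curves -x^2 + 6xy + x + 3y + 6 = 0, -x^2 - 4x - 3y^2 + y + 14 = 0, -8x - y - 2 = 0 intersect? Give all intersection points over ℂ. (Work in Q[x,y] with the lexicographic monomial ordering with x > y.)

{(0, -2)}

Compute a lex Gröbner basis by Buchberger's algorithm.
f_1 = -x^2 + 6xy + x + 3y + 6, LT = x^2.
f_2 = -x^2 - 4x - 3y^2 + y + 14, LT = x^2.
f_3 = -8x - y - 2, LT = x.

S(f_1,f_2): lcm = x^2. S = -6xy - 5x - 3y^2 - 2y + 8.
  leading term xy: subtract (3/4y)·f_3 from -6xy - 5x - 3y^2 - 2y + 8 → -5x - 9/4y^2 - 1/2y + 8
  leading term x: subtract (5/8)·f_3 from -5x - 9/4y^2 - 1/2y + 8 → -9/4y^2 + 1/8y + 37/4
  leading term y^2: no divisor's leading term divides it; move -9/4y^2 to the remainder.
  leading term y: no divisor's leading term divides it; move 1/8y to the remainder.
  leading term 1: no divisor's leading term divides it; move 37/4 to the remainder.
  remainder -9/4y^2 + 1/8y + 37/4 ≠ 0; add h_4 = -9/4y^2 + 1/8y + 37/4 to the basis.

S(f_1,f_3): lcm = x^2. S = -49/8xy - 5/4x - 3y - 6.
  leading term xy: subtract (49/64y)·f_3 from -49/8xy - 5/4x - 3y - 6 → -5/4x + 49/64y^2 - 47/32y - 6
  leading term x: subtract (5/32)·f_3 from -5/4x + 49/64y^2 - 47/32y - 6 → 49/64y^2 - 21/16y - 91/16
  leading term y^2: subtract (-49/144)·h_4 from 49/64y^2 - 21/16y - 91/16 → -1463/1152y - 1463/576
  leading term y: no divisor's leading term divides it; move -1463/1152y to the remainder.
  leading term 1: no divisor's leading term divides it; move -1463/576 to the remainder.
  remainder -1463/1152y - 1463/576 ≠ 0; add h_5 = -1463/1152y - 1463/576 to the basis.

The other S-polynomials (S(f_2,f_3), S(f_1,h_4), S(f_2,h_4), S(f_3,h_4), S(f_1,h_5), S(f_2,h_5), S(f_3,h_5), S(h_4,h_5)) all reduce to 0 modulo the current basis, so we have a Gröbner basis.
Inter-reduce: drop elements whose leading term is divisible by another's, tail-reduce, and make monic.
Reduced Gröbner basis: {x, y + 2}.

The lex basis is triangular: the last element involves only y. Solving y + 2 = 0 gives y ∈ {-2}; substituting each value into the earlier elements determines the remaining variables.
  y = -2: the earlier basis element becomes x = 0, giving x = 0 — point (0, -2).
Check: every point annihilates each of the original generators.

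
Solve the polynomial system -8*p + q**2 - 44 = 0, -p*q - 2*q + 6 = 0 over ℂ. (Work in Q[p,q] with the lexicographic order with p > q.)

{(-7/2, -4), (-5, -2), (-1, 6)}

Compute a lex Gröbner basis by Buchberger's algorithm.
f_1 = -8*p + q**2 - 44, LT = p.
f_2 = -p*q - 2*q + 6, LT = p*q.

S(f_1,f_2): lcm = p*q. S = -1/8*q**3 + 7/2*q + 6.
  reduce S modulo (f_1, f_2):
  remainder -1/8*q**3 + 7/2*q + 6 ≠ 0; add h_3 = -1/8*q**3 + 7/2*q + 6 to the basis.

The other S-polynomials (S(f_1,h_3), S(f_2,h_3)) all reduce to 0 modulo the current basis, so we have a Gröbner basis.
Inter-reduce: drop elements whose leading term is divisible by another's, tail-reduce, and make monic.
Reduced Gröbner basis: {p - 1/8*q**2 + 11/2, q**3 - 28*q - 48}.

Since the basis is lex-ordered, q**3 - 28*q - 48 is univariate in q. Its roots are {-4, -2, 6}. Back-substituting each root into the other basis elements fixes the other coordinates.
  q = -4: the earlier basis element becomes p + 7/2 = 0, giving p = -7/2 — point (-7/2, -4).
  q = -2: the earlier basis element becomes p + 5 = 0, giving p = -5 — point (-5, -2).
  q = 6: the earlier basis element becomes p + 1 = 0, giving p = -1 — point (-1, 6).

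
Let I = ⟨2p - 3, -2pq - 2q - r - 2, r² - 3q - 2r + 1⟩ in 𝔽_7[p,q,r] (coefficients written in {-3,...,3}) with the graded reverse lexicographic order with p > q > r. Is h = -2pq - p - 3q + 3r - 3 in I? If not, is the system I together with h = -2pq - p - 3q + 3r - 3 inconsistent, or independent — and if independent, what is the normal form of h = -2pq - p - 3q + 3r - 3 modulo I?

First compute the reduced Gröbner basis of I by Buchberger's algorithm.
f_1 = 2p - 3, LT = p.
f_2 = -2pq - 2q - r - 2, LT = pq.
f_3 = r² - 3q - 2r + 1, LT = r².

S(f_1,f_2): lcm = pq. S = q + 3r - 1.
  leading term q: no divisor's leading term divides it; move q to the remainder.
  leading term r: no divisor's leading term divides it; move 3r to the remainder.
  leading term 1: no divisor's leading term divides it; move -1 to the remainder.
  remainder q + 3r - 1 ≠ 0; add k_4 = q + 3r - 1 to the basis.

S(f_1,f_3): leading monomials are coprime, so the S-polynomial reduces to 0 (Buchberger's first criterion).
S(f_2,f_3): leading monomials are coprime, so the S-polynomial reduces to 0 (Buchberger's first criterion).
S(f_1,k_4): leading monomials are coprime, so the S-polynomial reduces to 0 (Buchberger's first criterion).
S(f_2,k_4): lcm = pq. S = -3pr + p + q - 3r + 1.
  leading term pr: subtract (2r)·f_1 from -3pr + p + q - 3r + 1 → p + q + 3r + 1
  leading term p: subtract (-3)·f_1 from p + q + 3r + 1 → q + 3r - 1
  leading term q: subtract (1)·k_4 from q + 3r - 1 → 0
  remainder 0.

S(f_3,k_4): leading monomials are coprime, so the S-polynomial reduces to 0 (Buchberger's first criterion).
Every S-polynomial of the final basis reduces to 0, so we have a Gröbner basis.
Inter-reduce: drop elements whose leading term is divisible by another's, tail-reduce, and make monic.
Reduced Gröbner basis: {r² - 2, p + 2, q + 3r - 1}.
Label its elements g_1 = r² - 2, g_2 = p + 2, g_3 = q + 3r - 1.

Reduce h = -2pq - p - 3q + 3r - 3 modulo G:
  leading term pq: subtract (-2q)·g_2 from -2pq - p - 3q + 3r - 3 → -p + q + 3r - 3
  leading term p: subtract (-1)·g_2 from -p + q + 3r - 3 → q + 3r - 1
  leading term q: subtract (1)·g_3 from q + 3r - 1 → 0
  normal form = 0.
Since the normal form is 0, h ∈ I.

-2pq - p - 3q + 3r - 3 lies in I (it reduces to 0).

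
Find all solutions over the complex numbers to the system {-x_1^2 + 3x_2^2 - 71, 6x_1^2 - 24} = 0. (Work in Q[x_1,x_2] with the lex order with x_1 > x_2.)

Compute a lex Gröbner basis by Buchberger's algorithm.
f_1 = -x_1^2 + 3x_2^2 - 71, LT = x_1^2.
f_2 = 6x_1^2 - 24, LT = x_1^2.

S(f_1,f_2): lcm = x_1^2. S = -3x_2^2 + 75.
  leading term x_2^2: no divisor's leading term divides it; move -3x_2^2 to the remainder.
  leading term 1: no divisor's leading term divides it; move 75 to the remainder.
  remainder -3x_2^2 + 75 ≠ 0; add h_3 = -3x_2^2 + 75 to the basis.

S(f_1,h_3): leading monomials are coprime, so the S-polynomial reduces to 0 (Buchberger's first criterion).
S(f_2,h_3): leading monomials are coprime, so the S-polynomial reduces to 0 (Buchberger's first criterion).
Every S-polynomial of the final basis reduces to 0, so we have a Gröbner basis.
Inter-reduce: drop elements whose leading term is divisible by another's, tail-reduce, and make monic.
Reduced Gröbner basis: {x_1^2 - 4, x_2^2 - 25}.

Elimination: the polynomial x_2^2 - 25 lies in the elimination ideal for x_2, so x_2 ∈ {-5, 5}. For each such x_2, the remaining basis elements (now univariate) give the rest of the solution.
  x_2 = -5: the earlier basis element becomes x_1^2 - 4 = 0, giving x_1 = -2, 2 — points (-2, -5), (2, -5).
  x_2 = 5: the earlier basis element becomes x_1^2 - 4 = 0, giving x_1 = -2, 2 — points (-2, 5), (2, 5).

{(-2, -5), (2, -5), (-2, 5), (2, 5)}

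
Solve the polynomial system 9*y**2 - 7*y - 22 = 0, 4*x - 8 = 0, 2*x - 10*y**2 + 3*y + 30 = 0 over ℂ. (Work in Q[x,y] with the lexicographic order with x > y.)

{(2, 2)}

Compute a lex Gröbner basis by Buchberger's algorithm.
f_1 = 9*y**2 - 7*y - 22, LT = y**2.
f_2 = 4*x - 8, LT = x.
f_3 = 2*x - 10*y**2 + 3*y + 30, LT = x.

S(f_2,f_3): lcm = x. S = 5*y**2 - 3/2*y - 17.
  reduce S modulo (f_1, f_2, f_3):
  remainder 43/18*y - 43/9 ≠ 0; add h_4 = 43/18*y - 43/9 to the basis.

The other S-polynomials (S(f_1,f_2), S(f_1,f_3), S(f_1,h_4), S(f_2,h_4), S(f_3,h_4)) all reduce to 0 modulo the current basis, so we have a Gröbner basis.
Inter-reduce: drop elements whose leading term is divisible by another's, tail-reduce, and make monic.
Reduced Gröbner basis: {x - 2, y - 2}.

From the last basis element, y - 2 = 0, so y takes values in {2}. Each choice, substituted upward through the basis, yields the corresponding point(s) of the solution set.
  y = 2: the earlier basis element becomes x - 2 = 0, giving x = 2 — point (2, 2).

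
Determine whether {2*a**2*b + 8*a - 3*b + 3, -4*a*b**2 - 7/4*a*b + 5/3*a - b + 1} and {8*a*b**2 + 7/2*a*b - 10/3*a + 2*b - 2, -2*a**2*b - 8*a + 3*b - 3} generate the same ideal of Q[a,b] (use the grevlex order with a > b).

Yes, the ideals are equal.

Since reduced Gröbner bases are canonical representatives of ideals under a given ordering, it suffices to compute and compare them.
Buchberger on the first generating set:
f_1 = 2*a**2*b + 8*a - 3*b + 3, LT = a**2*b.
f_2 = -4*a*b**2 - 7/4*a*b + 5/3*a - b + 1, LT = a*b**2.

S(f_1,f_2): lcm = a**2*b**2. S = -7/16*a**2*b + 5/12*a**2 + 15/4*a*b - 3/2*b**2 + 1/4*a + 3/2*b.
  reduce S modulo (f_1, f_2):
  remainder 5/12*a**2 + 15/4*a*b - 3/2*b**2 + 2*a + 27/32*b + 21/32 ≠ 0; add g_3 = 5/12*a**2 + 15/4*a*b - 3/2*b**2 + 2*a + 27/32*b + 21/32 to the basis.

S(f_1,g_3): lcm = a**2*b. S = -9*a*b**2 + 18/5*b**3 - 24/5*a*b - 81/40*b**2 + 4*a - 123/40*b + 3/2.
  reduce S modulo (f_1, f_2, g_3):
  remainder 18/5*b**3 - 69/80*a*b - 81/40*b**2 + 1/4*a - 33/40*b - 3/4 ≠ 0; add g_4 = 18/5*b**3 - 69/80*a*b - 81/40*b**2 + 1/4*a - 33/40*b - 3/4 to the basis.

The other S-polynomials (S(f_2,g_3), S(f_1,g_4), S(f_2,g_4), S(g_3,g_4)) all reduce to 0 modulo the current basis, so we have a Gröbner basis.
Inter-reduce: drop elements whose leading term is divisible by another's, tail-reduce, and make monic.
Reduced Gröbner basis: {a*b**2 + 7/16*a*b - 5/12*a + 1/4*b - 1/4, b**3 - 23/96*a*b - 9/16*b**2 + 5/72*a - 11/48*b - 5/24, a**2 + 9*a*b - 18/5*b**2 + 24/5*a + 81/40*b + 63/40}.

Buchberger on the second generating set:
h_1 = 8*a*b**2 + 7/2*a*b - 10/3*a + 2*b - 2, LT = a*b**2.
h_2 = -2*a**2*b - 8*a + 3*b - 3, LT = a**2*b.

S(h_1,h_2): lcm = a**2*b**2. S = 7/16*a**2*b - 5/12*a**2 - 15/4*a*b + 3/2*b**2 - 1/4*a - 3/2*b.
  reduce S modulo (h_1, h_2):
  remainder -5/12*a**2 - 15/4*a*b + 3/2*b**2 - 2*a - 27/32*b - 21/32 ≠ 0; add k_3 = -5/12*a**2 - 15/4*a*b + 3/2*b**2 - 2*a - 27/32*b - 21/32 to the basis.

S(h_1,k_3): lcm = a**2*b**2. S = -9*a*b**3 + 18/5*b**4 + 7/16*a**2*b - 24/5*a*b**2 - 81/40*b**3 - 5/12*a**2 + 1/4*a*b - 63/40*b**2 - 1/4*a.
  reduce S modulo (h_1, h_2, k_3):
  remainder 18/5*b**4 - 81/40*b**3 + 803/1280*a*b - 33/40*b**2 - 23/64*a - 171/320*b - 69/320 ≠ 0; add k_4 = 18/5*b**4 - 81/40*b**3 + 803/1280*a*b - 33/40*b**2 - 23/64*a - 171/320*b - 69/320 to the basis.

S(h_2,k_3): lcm = a**2*b. S = -9*a*b**2 + 18/5*b**3 - 24/5*a*b - 81/40*b**2 + 4*a - 123/40*b + 3/2.
  reduce S modulo (h_1, h_2, k_3, k_4):
  remainder 18/5*b**3 - 69/80*a*b - 81/40*b**2 + 1/4*a - 33/40*b - 3/4 ≠ 0; add k_5 = 18/5*b**3 - 69/80*a*b - 81/40*b**2 + 1/4*a - 33/40*b - 3/4 to the basis.

The other S-polynomials (S(h_1,k_4), S(h_2,k_4), S(k_3,k_4), S(h_1,k_5), S(h_2,k_5), S(k_3,k_5), S(k_4,k_5)) all reduce to 0 modulo the current basis, so we have a Gröbner basis.
Inter-reduce: drop elements whose leading term is divisible by another's, tail-reduce, and make monic.
Reduced Gröbner basis: {a*b**2 + 7/16*a*b - 5/12*a + 1/4*b - 1/4, b**3 - 23/96*a*b - 9/16*b**2 + 5/72*a - 11/48*b - 5/24, a**2 + 9*a*b - 18/5*b**2 + 24/5*a + 81/40*b + 63/40}.

Same reduced basis, so the two generating sets span the same ideal.
The same test decides containment: I ⊆ J iff every generator of I reduces to 0 modulo a Gröbner basis of J.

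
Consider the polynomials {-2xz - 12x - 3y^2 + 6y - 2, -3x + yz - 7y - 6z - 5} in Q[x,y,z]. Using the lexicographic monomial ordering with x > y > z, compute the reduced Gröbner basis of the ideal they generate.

The reduced Gröbner basis is the canonical form of the ideal for this ordering.

f_1 = -2xz - 12x - 3y^2 + 6y - 2, LT = xz.
f_2 = -3x + yz - 7y - 6z - 5, LT = x.

S(f_1,f_2): lcm = xz. S = 6x + 3/2y^2 + 1/3yz^2 - 7/3yz - 3y - 2z^2 - 5/3z + 1.
  leading term x: subtract (-2)·f_2 from 6x + 3/2y^2 + 1/3yz^2 - 7/3yz - 3y - 2z^2 - 5/3z + 1 → 3/2y^2 + 1/3yz^2 - 1/3yz - 17y - 2z^2 - 41/3z - 9
  leading term y^2: no divisor's leading term divides it; move 3/2y^2 to the remainder.
  leading term yz^2: no divisor's leading term divides it; move 1/3yz^2 to the remainder.
  leading term yz: no divisor's leading term divides it; move -1/3yz to the remainder.
  leading term y: no divisor's leading term divides it; move -17y to the remainder.
  leading term z^2: no divisor's leading term divides it; move -2z^2 to the remainder.
  leading term z: no divisor's leading term divides it; move -41/3z to the remainder.
  leading term 1: no divisor's leading term divides it; move -9 to the remainder.
  remainder 3/2y^2 + 1/3yz^2 - 1/3yz - 17y - 2z^2 - 41/3z - 9 ≠ 0; add g_3 = 3/2y^2 + 1/3yz^2 - 1/3yz - 17y - 2z^2 - 41/3z - 9 to the basis.

S(f_1,g_3): leading monomials are coprime, so the S-polynomial reduces to 0 (Buchberger's first criterion).
S(f_2,g_3): leading monomials are coprime, so the S-polynomial reduces to 0 (Buchberger's first criterion).
Every S-polynomial of the final basis reduces to 0, so we have a Gröbner basis.
Inter-reduce: drop elements whose leading term is divisible by another's, tail-reduce, and make monic.

G = {x - 1/3yz + 7/3y + 2z + 5/3, y^2 + 2/9yz^2 - 2/9yz - 34/3y - 4/3z^2 - 82/9z - 6}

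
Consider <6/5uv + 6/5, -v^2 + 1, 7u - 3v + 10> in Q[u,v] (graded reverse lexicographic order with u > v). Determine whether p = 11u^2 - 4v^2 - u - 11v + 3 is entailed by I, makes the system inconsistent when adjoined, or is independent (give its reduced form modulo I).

11u^2 - 4v^2 - u - 11v + 3 lies in I (it reduces to 0).

First compute the reduced Gröbner basis of I by Buchberger's algorithm.
f_1 = 6/5uv + 6/5, LT = uv.
f_2 = -v^2 + 1, LT = v^2.
f_3 = 7u - 3v + 10, LT = u.

S(f_1,f_2): lcm = uv^2. S = u + v.
  leading term u: subtract (1/7)·f_3 from u + v → 10/7v - 10/7
  leading term v: no divisor's leading term divides it; move 10/7v to the remainder.
  leading term 1: no divisor's leading term divides it; move -10/7 to the remainder.
  remainder 10/7v - 10/7 ≠ 0; add h_4 = 10/7v - 10/7 to the basis.

The other S-polynomials (S(f_1,f_3), S(f_2,f_3), S(f_1,h_4), S(f_2,h_4), S(f_3,h_4)) all reduce to 0 modulo the current basis, so we have a Gröbner basis.
Inter-reduce: drop elements whose leading term is divisible by another's, tail-reduce, and make monic.
Reduced Gröbner basis: {u + 1, v - 1}.
Label its elements g_1 = u + 1, g_2 = v - 1.

Reduce p = 11u^2 - 4v^2 - u - 11v + 3 modulo G:
  leading term u^2: subtract (11u)·g_1 from 11u^2 - 4v^2 - u - 11v + 3 → -4v^2 - 12u - 11v + 3
  leading term v^2: subtract (-4v)·g_2 from -4v^2 - 12u - 11v + 3 → -12u - 15v + 3
  leading term u: subtract (-12)·g_1 from -12u - 15v + 3 → -15v + 15
  leading term v: subtract (-15)·g_2 from -15v + 15 → 0
  normal form = 0.
Since the normal form is 0, p ∈ I.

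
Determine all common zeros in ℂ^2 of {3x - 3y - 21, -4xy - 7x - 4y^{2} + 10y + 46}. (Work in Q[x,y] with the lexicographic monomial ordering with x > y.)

Compute a lex Gröbner basis by Buchberger's algorithm.
f_1 = 3x - 3y - 21, LT = x.
f_2 = -4xy - 7x - 4y^{2} + 10y + 46, LT = xy.

S(f_1,f_2): lcm = xy. S = -\tfrac{7}{4}x - 2y^{2} - \tfrac{9}{2}y + \tfrac{23}{2}.
  reduce S modulo (f_1, f_2):
  remainder -2y^{2} - \tfrac{25}{4}y - \tfrac{3}{4} ≠ 0; add h_3 = -2y^{2} - \tfrac{25}{4}y - \tfrac{3}{4} to the basis.

The other S-polynomials (S(f_1,h_3), S(f_2,h_3)) all reduce to 0 modulo the current basis, so we have a Gröbner basis.
Inter-reduce: drop elements whose leading term is divisible by another's, tail-reduce, and make monic.
Reduced Gröbner basis: {x - y - 7, y^{2} + \tfrac{25}{8}y + \tfrac{3}{8}}.

From the last basis element, y^{2} + \tfrac{25}{8}y + \tfrac{3}{8} = 0, so y takes values in {-3, -1/8}. Each choice, substituted upward through the basis, yields the corresponding point(s) of the solution set.
  y = -3: the earlier basis element becomes x - 4 = 0, giving x = 4 — point (4, -3).
  y = -1/8: the earlier basis element becomes x - \tfrac{55}{8} = 0, giving x = 55/8 — point (55/8, -1/8).

{(4, -3), (55/8, -1/8)}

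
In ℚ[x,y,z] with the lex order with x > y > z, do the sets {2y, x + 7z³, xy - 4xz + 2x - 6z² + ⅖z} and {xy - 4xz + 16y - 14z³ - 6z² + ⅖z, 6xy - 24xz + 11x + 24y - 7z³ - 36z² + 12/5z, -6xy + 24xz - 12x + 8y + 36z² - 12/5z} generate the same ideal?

Yes, the ideals are equal.

For a fixed monomial order, each ideal has a unique reduced Gröbner basis; comparing bases decides equality.
Buchberger on the first generating set:
f_1 = 2y, LT = y.
f_2 = x + 7z³, LT = x.
f_3 = xy - 4xz + 2x - 6z² + ⅖z, LT = xy.

S(f_1,f_3): lcm = xy. S = 4xz - 2x + 6z² - ⅖z.
  reduce S modulo (f_1, f_2, f_3):
  remainder -28z⁴ + 14z³ + 6z² - ⅖z ≠ 0; add g_4 = -28z⁴ + 14z³ + 6z² - ⅖z to the basis.

The other S-polynomials (S(f_1,f_2), S(f_2,f_3), S(f_1,g_4), S(f_2,g_4), S(f_3,g_4)) all reduce to 0 modulo the current basis, so we have a Gröbner basis.
Inter-reduce: drop elements whose leading term is divisible by another's, tail-reduce, and make monic.
Reduced Gröbner basis: {x + 7z³, y, z⁴ - ½z³ - 3/14z² + 1/70z}.

Buchberger on the second generating set:
h_1 = xy - 4xz + 16y - 14z³ - 6z² + ⅖z, LT = xy.
h_2 = 6xy - 24xz + 11x + 24y - 7z³ - 36z² + 12/5z, LT = xy.
h_3 = -6xy + 24xz - 12x + 8y + 36z² - 12/5z, LT = xy.

S(h_1,h_2): lcm = xy. S = -11/6x + 12y - 77/6z³.
  reduce S modulo (h_1, h_2, h_3):
  remainder -11/6x + 12y - 77/6z³ ≠ 0; add k_4 = -11/6x + 12y - 77/6z³ to the basis.

S(h_1,h_3): lcm = xy. S = -2x + 52/3y - 14z³.
  reduce S modulo (h_1, h_2, h_3, k_4):
  remainder 140/33y ≠ 0; add k_5 = 140/33y to the basis.

S(h_1,k_4): lcm = xy. S = -4xz + 72/11y² - 7yz³ + 16y - 14z³ - 6z² + ⅖z.
  reduce S modulo (h_1, h_2, h_3, k_4, k_5):
  remainder 28z⁴ - 14z³ - 6z² + ⅖z ≠ 0; add k_6 = 28z⁴ - 14z³ - 6z² + ⅖z to the basis.

The other S-polynomials (S(h_2,h_3), S(h_2,k_4), S(h_3,k_4), S(h_1,k_5), S(h_2,k_5), S(h_3,k_5), S(k_4,k_5), S(h_1,k_6), S(h_2,k_6), S(h_3,k_6), S(k_4,k_6), S(k_5,k_6)) all reduce to 0 modulo the current basis, so we have a Gröbner basis.
Inter-reduce: drop elements whose leading term is divisible by another's, tail-reduce, and make monic.
Reduced Gröbner basis: {x + 7z³, y, z⁴ - ½z³ - 3/14z² + 1/70z}.

These coincide, so the ideals are equal.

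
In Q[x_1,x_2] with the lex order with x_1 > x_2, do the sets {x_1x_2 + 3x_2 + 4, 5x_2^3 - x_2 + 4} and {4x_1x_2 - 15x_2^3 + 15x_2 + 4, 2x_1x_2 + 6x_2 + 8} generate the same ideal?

Yes, the ideals are equal.

Since reduced Gröbner bases are canonical representatives of ideals under a given ordering, it suffices to compute and compare them.
Buchberger on the first generating set:
f_1 = x_1x_2 + 3x_2 + 4, LT = x_1x_2.
f_2 = 5x_2^3 - x_2 + 4, LT = x_2^3.

S(f_1,f_2): lcm = x_1x_2^3. S = 1/5x_1x_2 - 4/5x_1 + 3x_2^3 + 4x_2^2.
  reduce S modulo (f_1, f_2):
  remainder -4/5x_1 + 4x_2^2 - 16/5 ≠ 0; add g_3 = -4/5x_1 + 4x_2^2 - 16/5 to the basis.

The other S-polynomials (S(f_1,g_3), S(f_2,g_3)) all reduce to 0 modulo the current basis, so we have a Gröbner basis.
Inter-reduce: drop elements whose leading term is divisible by another's, tail-reduce, and make monic.
Reduced Gröbner basis: {x_1 - 5x_2^2 + 4, x_2^3 - 1/5x_2 + 4/5}.

Buchberger on the second generating set:
h_1 = 4x_1x_2 - 15x_2^3 + 15x_2 + 4, LT = x_1x_2.
h_2 = 2x_1x_2 + 6x_2 + 8, LT = x_1x_2.

S(h_1,h_2): lcm = x_1x_2. S = -15/4x_2^3 + 3/4x_2 - 3.
  reduce S modulo (h_1, h_2):
  remainder -15/4x_2^3 + 3/4x_2 - 3 ≠ 0; add k_3 = -15/4x_2^3 + 3/4x_2 - 3 to the basis.

S(h_1,k_3): lcm = x_1x_2^3. S = 1/5x_1x_2 - 4/5x_1 - 15/4x_2^5 + 15/4x_2^3 + x_2^2.
  reduce S modulo (h_1, h_2, k_3):
  remainder -4/5x_1 + 4x_2^2 - 16/5 ≠ 0; add k_4 = -4/5x_1 + 4x_2^2 - 16/5 to the basis.

The other S-polynomials (S(h_2,k_3), S(h_1,k_4), S(h_2,k_4), S(k_3,k_4)) all reduce to 0 modulo the current basis, so we have a Gröbner basis.
Inter-reduce: drop elements whose leading term is divisible by another's, tail-reduce, and make monic.
Reduced Gröbner basis: {x_1 - 5x_2^2 + 4, x_2^3 - 1/5x_2 + 4/5}.

The two bases agree; hence the ideals are identical.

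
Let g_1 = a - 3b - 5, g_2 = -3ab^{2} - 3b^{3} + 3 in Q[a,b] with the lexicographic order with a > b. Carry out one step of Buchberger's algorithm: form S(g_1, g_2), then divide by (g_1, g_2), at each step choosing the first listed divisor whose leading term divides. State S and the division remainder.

lcm(LM(g_1), LM(g_2)) = ab^{2}.
S = (lcm/LT(g_1))·g_1 − (lcm/LT(g_2))·g_2 = -4b^{3} - 5b^{2} + 1.
Reduce S modulo (g_1, g_2) in that order:
  leading term b^{3}: no divisor's leading term divides it; move -4b^{3} to the remainder.
  leading term b^{2}: no divisor's leading term divides it; move -5b^{2} to the remainder.
  leading term 1: no divisor's leading term divides it; move 1 to the remainder.
The remainder -4b^{3} - 5b^{2} + 1 is nonzero, so it would be added as the next basis element.

S(g_1, g_2) = -4b^{3} - 5b^{2} + 1; remainder on division = -4b^{3} - 5b^{2} + 1.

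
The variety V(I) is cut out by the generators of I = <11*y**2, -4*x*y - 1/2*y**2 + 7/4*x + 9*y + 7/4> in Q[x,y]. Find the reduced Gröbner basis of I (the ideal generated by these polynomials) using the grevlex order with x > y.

G = {y**2, x + 52/7*y + 1}

The reduced Gröbner basis is the canonical form of the ideal for this ordering.

f_1 = 11*y**2, LT = y**2.
f_2 = -4*x*y - 1/2*y**2 + 7/4*x + 9*y + 7/4, LT = x*y.

S(f_1,f_2): lcm = x*y**2. S = -1/8*y**3 + 7/16*x*y + 9/4*y**2 + 7/16*y.
  leading term y**3: subtract (-1/88*y)·f_1 from -1/8*y**3 + 7/16*x*y + 9/4*y**2 + 7/16*y → 7/16*x*y + 9/4*y**2 + 7/16*y
  leading term x*y: subtract (-7/64)·f_2 from 7/16*x*y + 9/4*y**2 + 7/16*y → 281/128*y**2 + 49/256*x + 91/64*y + 49/256
  leading term y**2: subtract (281/1408)·f_1 from 281/128*y**2 + 49/256*x + 91/64*y + 49/256 → 49/256*x + 91/64*y + 49/256
  leading term x: no divisor's leading term divides it; move 49/256*x to the remainder.
  leading term y: no divisor's leading term divides it; move 91/64*y to the remainder.
  leading term 1: no divisor's leading term divides it; move 49/256 to the remainder.
  remainder 49/256*x + 91/64*y + 49/256 ≠ 0; add g_3 = 49/256*x + 91/64*y + 49/256 to the basis.

S(f_1,g_3): leading monomials are coprime, so the S-polynomial reduces to 0 (Buchberger's first criterion).
S(f_2,g_3): lcm = x*y. S = -409/56*y**2 - 7/16*x - 13/4*y - 7/16.
  leading term y**2: subtract (-409/616)·f_1 from -409/56*y**2 - 7/16*x - 13/4*y - 7/16 → -7/16*x - 13/4*y - 7/16
  leading term x: subtract (-16/7)·g_3 from -7/16*x - 13/4*y - 7/16 → 0
  remainder 0.

Every S-polynomial of the final basis reduces to 0, so we have a Gröbner basis.
Inter-reduce: drop elements whose leading term is divisible by another's, tail-reduce, and make monic.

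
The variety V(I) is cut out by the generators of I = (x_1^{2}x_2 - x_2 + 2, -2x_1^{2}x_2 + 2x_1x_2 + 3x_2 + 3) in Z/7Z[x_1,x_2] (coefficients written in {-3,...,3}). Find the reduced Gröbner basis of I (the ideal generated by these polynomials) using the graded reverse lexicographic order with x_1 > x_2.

G = {x_1 - 3, x_2 + 2}

f_1 = x_1^{2}x_2 - x_2 + 2, LT = x_1^{2}x_2.
f_2 = -2x_1^{2}x_2 + 2x_1x_2 + 3x_2 + 3, LT = x_1^{2}x_2.

S(f_1,f_2): lcm = x_1^{2}x_2. S = x_1x_2 - 3x_2.
  leading term x_1x_2: no divisor's leading term divides it; move x_1x_2 to the remainder.
  leading term x_2: no divisor's leading term divides it; move -3x_2 to the remainder.
  remainder x_1x_2 - 3x_2 ≠ 0; add g_3 = x_1x_2 - 3x_2 to the basis.

S(f_1,g_3): lcm = x_1^{2}x_2. S = 3x_1x_2 - x_2 + 2.
  leading term x_1x_2: subtract (3)·g_3 from 3x_1x_2 - x_2 + 2 → x_2 + 2
  leading term x_2: no divisor's leading term divides it; move x_2 to the remainder.
  leading term 1: no divisor's leading term divides it; move 2 to the remainder.
  remainder x_2 + 2 ≠ 0; add g_4 = x_2 + 2 to the basis.

S(f_1,g_4): lcm = x_1^{2}x_2. S = -2x_1^{2} - x_2 + 2.
  leading term x_1^{2}: no divisor's leading term divides it; move -2x_1^{2} to the remainder.
  leading term x_2: subtract (-1)·g_4 from -x_2 + 2 → -3
  leading term 1: no divisor's leading term divides it; move -3 to the remainder.
  remainder -2x_1^{2} - 3 ≠ 0; add g_5 = -2x_1^{2} - 3 to the basis.

S(g_3,g_4): lcm = x_1x_2. S = -2x_1 - 3x_2.
  leading term x_1: no divisor's leading term divides it; move -2x_1 to the remainder.
  leading term x_2: subtract (-3)·g_4 from -3x_2 → -1
  leading term 1: no divisor's leading term divides it; move -1 to the remainder.
  remainder -2x_1 - 1 ≠ 0; add g_6 = -2x_1 - 1 to the basis.

The other S-polynomials (S(f_2,g_3), S(f_2,g_4), S(f_1,g_5), S(f_2,g_5), S(g_3,g_5), S(g_4,g_5), S(f_1,g_6), S(f_2,g_6), S(g_3,g_6), S(g_4,g_6), S(g_5,g_6)) all reduce to 0 modulo the current basis, so we have a Gröbner basis.
Inter-reduce: drop elements whose leading term is divisible by another's, tail-reduce, and make monic.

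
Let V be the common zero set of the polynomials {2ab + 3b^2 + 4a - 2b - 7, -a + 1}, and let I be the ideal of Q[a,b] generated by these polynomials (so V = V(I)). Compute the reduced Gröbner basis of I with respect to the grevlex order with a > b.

G = {b^2 - 1, a - 1}

f_1 = 2ab + 3b^2 + 4a - 2b - 7, LT = ab.
f_2 = -a + 1, LT = a.

S(f_1,f_2): lcm = ab. S = 3/2b^2 + 2a - 7/2.
  leading term b^2: no divisor's leading term divides it; move 3/2b^2 to the remainder.
  leading term a: subtract (-2)·f_2 from 2a - 7/2 → -3/2
  leading term 1: no divisor's leading term divides it; move -3/2 to the remainder.
  remainder 3/2b^2 - 3/2 ≠ 0; add g_3 = 3/2b^2 - 3/2 to the basis.

The other S-polynomials (S(f_1,g_3), S(f_2,g_3)) all reduce to 0 modulo the current basis, so we have a Gröbner basis.
Inter-reduce: drop elements whose leading term is divisible by another's, tail-reduce, and make monic.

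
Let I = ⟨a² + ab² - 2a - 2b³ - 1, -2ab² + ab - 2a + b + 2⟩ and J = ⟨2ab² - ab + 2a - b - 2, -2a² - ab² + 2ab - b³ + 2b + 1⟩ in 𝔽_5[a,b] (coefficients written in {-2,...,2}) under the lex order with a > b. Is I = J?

For a fixed monomial order, each ideal has a unique reduced Gröbner basis; comparing bases decides equality.
Buchberger on the first generating set:
f_1 = a² + ab² - 2a - 2b³ - 1, LT = a².
f_2 = -2ab² + ab - 2a + b + 2, LT = ab².

S(f_1,f_2): lcm = a²b². S = -2a²b - a² + ab⁴ - 2ab² - 2ab + a - 2b⁵ - b².
  reduce S modulo (f_1, f_2):
  remainder -2ab + a - 2b⁵ + b⁴ + b³ + 2b + 2 ≠ 0; add g_3 = -2ab + a - 2b⁵ + b⁴ + b³ + 2b + 2 to the basis.

S(f_2,g_3): lcm = ab². S = a - b⁶ - 2b⁵ - 2b⁴ + b² - 2b - 1.
  reduce S modulo (f_1, f_2, g_3):
  remainder a - b⁶ - 2b⁵ - 2b⁴ + b² - 2b - 1 ≠ 0; add g_4 = a - b⁶ - 2b⁵ - 2b⁴ + b² - 2b - 1 to the basis.

S(f_2,g_4): lcm = ab². S = 2ab + a + b⁸ + 2b⁷ + 2b⁶ - b⁴ + 2b³ + b² + 2b - 1.
  reduce S modulo (f_1, f_2, g_3, g_4):
  remainder b⁸ + 2b⁷ - b⁶ + 2b⁵ - b⁴ - 2b³ - b² - 2b - 2 ≠ 0; add g_5 = b⁸ + 2b⁷ - b⁶ + 2b⁵ - b⁴ - 2b³ - b² - 2b - 2 to the basis.

S(g_3,g_4): lcm = ab. S = 2a + b⁷ + 2b⁶ - 2b⁵ + 2b⁴ + b³ + 2b² - 1.
  reduce S modulo (f_1, f_2, g_3, g_4, g_5):
  remainder b⁷ - b⁶ + 2b⁵ + b⁴ + b³ - b + 1 ≠ 0; add g_6 = b⁷ - b⁶ + 2b⁵ + b⁴ + b³ - b + 1 to the basis.

The other S-polynomials (S(f_1,g_3), S(f_1,g_4), S(f_1,g_5), S(f_2,g_5), S(g_3,g_5), S(g_4,g_5), S(f_1,g_6), S(f_2,g_6), S(g_3,g_6), S(g_4,g_6), S(g_5,g_6)) all reduce to 0 modulo the current basis, so we have a Gröbner basis.
Inter-reduce: drop elements whose leading term is divisible by another's, tail-reduce, and make monic.
Reduced Gröbner basis: {a - b⁶ - 2b⁵ - 2b⁴ + b² - 2b - 1, b⁷ - b⁶ + 2b⁵ + b⁴ + b³ - b + 1}.

Buchberger on the second generating set:
h_1 = 2ab² - ab + 2a - b - 2, LT = ab².
h_2 = -2a² - ab² + 2ab - b³ + 2b + 1, LT = a².

S(h_1,h_2): lcm = a²b². S = 2a²b + a² + 2ab⁴ + ab³ + 2ab - a + 2b⁵ + b³ - 2b².
  reduce S modulo (h_1, h_2):
  remainder 2ab - a + 2b⁵ - b⁴ - b³ - 2b - 2 ≠ 0; add k_3 = 2ab - a + 2b⁵ - b⁴ - b³ - 2b - 2 to the basis.

S(h_1,k_3): lcm = ab². S = a - b⁶ - 2b⁵ - 2b⁴ + b² - 2b - 1.
  reduce S modulo (h_1, h_2, k_3):
  remainder a - b⁶ - 2b⁵ - 2b⁴ + b² - 2b - 1 ≠ 0; add k_4 = a - b⁶ - 2b⁵ - 2b⁴ + b² - 2b - 1 to the basis.

S(h_1,k_4): lcm = ab². S = 2ab + a + b⁸ + 2b⁷ + 2b⁶ - b⁴ + 2b³ + b² + 2b - 1.
  reduce S modulo (h_1, h_2, k_3, k_4):
  remainder b⁸ + 2b⁷ - b⁶ + 2b⁵ - b⁴ - 2b³ - b² - 2b - 2 ≠ 0; add k_5 = b⁸ + 2b⁷ - b⁶ + 2b⁵ - b⁴ - 2b³ - b² - 2b - 2 to the basis.

S(k_3,k_4): lcm = ab. S = 2a + b⁷ + 2b⁶ - 2b⁵ + 2b⁴ + b³ + 2b² - 1.
  reduce S modulo (h_1, h_2, k_3, k_4, k_5):
  remainder b⁷ - b⁶ + 2b⁵ + b⁴ + b³ - b + 1 ≠ 0; add k_6 = b⁷ - b⁶ + 2b⁵ + b⁴ + b³ - b + 1 to the basis.

The other S-polynomials (S(h_2,k_3), S(h_2,k_4), S(h_1,k_5), S(h_2,k_5), S(k_3,k_5), S(k_4,k_5), S(h_1,k_6), S(h_2,k_6), S(k_3,k_6), S(k_4,k_6), S(k_5,k_6)) all reduce to 0 modulo the current basis, so we have a Gröbner basis.
Inter-reduce: drop elements whose leading term is divisible by another's, tail-reduce, and make monic.
Reduced Gröbner basis: {a - b⁶ - 2b⁵ - 2b⁴ + b² - 2b - 1, b⁷ - b⁶ + 2b⁵ + b⁴ + b³ - b + 1}.

Same reduced basis, so the two generating sets span the same ideal.

Yes, the ideals are equal.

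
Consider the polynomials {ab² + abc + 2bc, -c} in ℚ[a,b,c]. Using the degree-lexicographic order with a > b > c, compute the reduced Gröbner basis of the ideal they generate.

Buchberger's algorithm terminates because the ascending chain of leading-term ideals stabilizes.

f_1 = ab² + abc + 2bc, LT = ab².
f_2 = -c, LT = c.

The S-polynomials (S(f_1,f_2)) all reduce to 0 modulo the current basis, so we have a Gröbner basis.

G = {ab², c}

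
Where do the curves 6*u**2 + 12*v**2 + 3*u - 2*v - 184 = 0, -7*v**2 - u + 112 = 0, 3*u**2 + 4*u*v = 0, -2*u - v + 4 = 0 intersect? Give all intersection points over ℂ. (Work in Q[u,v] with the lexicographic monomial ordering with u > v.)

Compute a lex Gröbner basis by Buchberger's algorithm.
f_1 = 6*u**2 + 3*u + 12*v**2 - 2*v - 184, LT = u**2.
f_2 = -u - 7*v**2 + 112, LT = u.
f_3 = 3*u**2 + 4*u*v, LT = u**2.
f_4 = -2*u - v + 4, LT = u.

S(f_1,f_2): lcm = u**2. S = -7*u*v**2 + 225/2*u + 2*v**2 - 1/3*v - 92/3.
  leading term u*v**2: subtract (7*v**2)·f_2 from -7*u*v**2 + 225/2*u + 2*v**2 - 1/3*v - 92/3 → 225/2*u + 49*v**4 - 782*v**2 - 1/3*v - 92/3
  leading term u: subtract (-225/2)·f_2 from 225/2*u + 49*v**4 - 782*v**2 - 1/3*v - 92/3 → 49*v**4 - 3139/2*v**2 - 1/3*v + 37708/3
  leading term v**4: no divisor's leading term divides it; move 49*v**4 to the remainder.
  leading term v**2: no divisor's leading term divides it; move -3139/2*v**2 to the remainder.
  leading term v: no divisor's leading term divides it; move -1/3*v to the remainder.
  leading term 1: no divisor's leading term divides it; move 37708/3 to the remainder.
  remainder 49*v**4 - 3139/2*v**2 - 1/3*v + 37708/3 ≠ 0; add h_5 = 49*v**4 - 3139/2*v**2 - 1/3*v + 37708/3 to the basis.

S(f_1,f_3): lcm = u**2. S = -4/3*u*v + 1/2*u + 2*v**2 - 1/3*v - 92/3.
  leading term u*v: subtract (4/3*v)·f_2 from -4/3*u*v + 1/2*u + 2*v**2 - 1/3*v - 92/3 → 1/2*u + 28/3*v**3 + 2*v**2 - 449/3*v - 92/3
  leading term u: subtract (-1/2)·f_2 from 1/2*u + 28/3*v**3 + 2*v**2 - 449/3*v - 92/3 → 28/3*v**3 - 3/2*v**2 - 449/3*v + 76/3
  leading term v**3: no divisor's leading term divides it; move 28/3*v**3 to the remainder.
  leading term v**2: no divisor's leading term divides it; move -3/2*v**2 to the remainder.
  leading term v: no divisor's leading term divides it; move -449/3*v to the remainder.
  leading term 1: no divisor's leading term divides it; move 76/3 to the remainder.
  remainder 28/3*v**3 - 3/2*v**2 - 449/3*v + 76/3 ≠ 0; add h_6 = 28/3*v**3 - 3/2*v**2 - 449/3*v + 76/3 to the basis.

S(f_1,f_4): lcm = u**2. S = -1/2*u*v + 5/2*u + 2*v**2 - 1/3*v - 92/3.
  leading term u*v: subtract (1/2*v)·f_2 from -1/2*u*v + 5/2*u + 2*v**2 - 1/3*v - 92/3 → 5/2*u + 7/2*v**3 + 2*v**2 - 169/3*v - 92/3
  leading term u: subtract (-5/2)·f_2 from 5/2*u + 7/2*v**3 + 2*v**2 - 169/3*v - 92/3 → 7/2*v**3 - 31/2*v**2 - 169/3*v + 748/3
  leading term v**3: subtract (3/8)·h_6 from 7/2*v**3 - 31/2*v**2 - 169/3*v + 748/3 → -239/16*v**2 - 5/24*v + 1439/6
  leading term v**2: no divisor's leading term divides it; move -239/16*v**2 to the remainder.
  leading term v: no divisor's leading term divides it; move -5/24*v to the remainder.
  leading term 1: no divisor's leading term divides it; move 1439/6 to the remainder.
  remainder -239/16*v**2 - 5/24*v + 1439/6 ≠ 0; add h_7 = -239/16*v**2 - 5/24*v + 1439/6 to the basis.

S(f_2,f_4): lcm = u. S = 7*v**2 - 1/2*v - 110.
  leading term v**2: subtract (-112/239)·h_7 from 7*v**2 - 1/2*v - 110 → -857/1434*v + 1714/717
  leading term v: no divisor's leading term divides it; move -857/1434*v to the remainder.
  leading term 1: no divisor's leading term divides it; move 1714/717 to the remainder.
  remainder -857/1434*v + 1714/717 ≠ 0; add h_8 = -857/1434*v + 1714/717 to the basis.

The other S-polynomials (S(f_2,f_3), S(f_3,f_4), S(f_1,h_5), S(f_2,h_5), S(f_3,h_5), S(f_4,h_5), S(f_1,h_6), S(f_2,h_6), S(f_3,h_6), S(f_4,h_6), S(h_5,h_6), S(f_1,h_7), S(f_2,h_7), S(f_3,h_7), S(f_4,h_7), S(h_5,h_7), S(h_6,h_7), S(f_1,h_8), S(f_2,h_8), S(f_3,h_8), S(f_4,h_8), S(h_5,h_8), S(h_6,h_8), S(h_7,h_8)) all reduce to 0 modulo the current basis, so we have a Gröbner basis.
Inter-reduce: drop elements whose leading term is divisible by another's, tail-reduce, and make monic.
Reduced Gröbner basis: {u, v - 4}.

Elimination: the polynomial v - 4 lies in the elimination ideal for v, so v ∈ {4}. For each such v, the remaining basis elements (now univariate) give the rest of the solution.
  v = 4: the earlier basis element becomes u = 0, giving u = 0 — point (0, 4).
Check: every point annihilates each of the original generators.

{(0, 4)}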